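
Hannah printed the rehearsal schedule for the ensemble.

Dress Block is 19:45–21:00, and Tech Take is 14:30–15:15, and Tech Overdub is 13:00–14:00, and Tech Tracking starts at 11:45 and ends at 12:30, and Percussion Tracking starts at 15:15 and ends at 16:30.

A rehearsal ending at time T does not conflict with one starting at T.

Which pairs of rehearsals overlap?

Sorted by start: Tech Tracking, Tech Overdub, Tech Take, Percussion Tracking, Dress Block.
Tech Overdub starts after Tech Tracking ends, so nothing later overlaps Tech Tracking either.
Tech Take starts after Tech Overdub ends, so nothing later overlaps Tech Overdub either.
Percussion Tracking starts exactly when Tech Take ends (back-to-back, no overlap), so nothing later overlaps Tech Take either.
Dress Block starts after Percussion Tracking ends.

no conflicts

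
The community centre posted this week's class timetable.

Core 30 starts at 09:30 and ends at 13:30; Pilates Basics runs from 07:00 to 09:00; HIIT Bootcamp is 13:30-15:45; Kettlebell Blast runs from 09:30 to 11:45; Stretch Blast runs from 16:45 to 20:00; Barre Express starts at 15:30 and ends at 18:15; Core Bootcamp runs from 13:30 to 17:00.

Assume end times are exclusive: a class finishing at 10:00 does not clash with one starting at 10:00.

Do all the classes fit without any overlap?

No

Sorted by start: Pilates Basics, Core 30, Kettlebell Blast, HIIT Bootcamp, Core Bootcamp, Barre Express, Stretch Blast.
Core 30 starts after Pilates Basics ends; Pilates Basics is clear from here.
Kettlebell Blast starts before Core 30 ends → Core 30 and Kettlebell Blast overlap.
That's a conflict, so the schedule is not conflict-free.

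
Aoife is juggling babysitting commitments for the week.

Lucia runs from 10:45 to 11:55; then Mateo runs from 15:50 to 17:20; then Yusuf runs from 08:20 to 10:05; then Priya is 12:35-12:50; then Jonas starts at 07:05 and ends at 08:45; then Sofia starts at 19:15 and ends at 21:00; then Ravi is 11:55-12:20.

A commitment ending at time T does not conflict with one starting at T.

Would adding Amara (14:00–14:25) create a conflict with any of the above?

No — it doesn't clash with anything

Jonas: ends 08:45 at or before Amara starts 14:00 → clear.
Yusuf: ends 10:05 at or before Amara starts 14:00 → clear.
Lucia: ends 11:55 at or before Amara starts 14:00 → clear.
Ravi: ends 12:20 at or before Amara starts 14:00 → clear.
Priya: ends 12:50 at or before Amara starts 14:00 → clear.
Mateo: starts 15:50 at or after Amara ends 14:25 → clear.
Sofia: starts 19:15 at or after Amara ends 14:25 → clear.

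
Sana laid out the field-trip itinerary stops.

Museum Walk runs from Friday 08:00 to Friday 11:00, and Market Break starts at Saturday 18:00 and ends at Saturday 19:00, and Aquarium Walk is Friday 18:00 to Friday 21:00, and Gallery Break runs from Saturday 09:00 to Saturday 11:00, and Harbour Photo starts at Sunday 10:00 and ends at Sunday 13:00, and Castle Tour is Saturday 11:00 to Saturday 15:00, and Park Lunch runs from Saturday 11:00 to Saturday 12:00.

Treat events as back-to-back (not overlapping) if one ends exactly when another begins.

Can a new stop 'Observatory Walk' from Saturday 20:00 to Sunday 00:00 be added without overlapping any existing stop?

Museum Walk: ends Friday 11:00 at or before Observatory Walk starts Saturday 20:00 → clear.
Aquarium Walk: ends Friday 21:00 at or before Observatory Walk starts Saturday 20:00 → clear.
Gallery Break: ends Saturday 11:00 at or before Observatory Walk starts Saturday 20:00 → clear.
Castle Tour: ends Saturday 15:00 at or before Observatory Walk starts Saturday 20:00 → clear.
Park Lunch: ends Saturday 12:00 at or before Observatory Walk starts Saturday 20:00 → clear.
Market Break: ends Saturday 19:00 at or before Observatory Walk starts Saturday 20:00 → clear.
Harbour Photo: starts Sunday 10:00 at or after Observatory Walk ends Sunday 00:00 → clear.

Yes — the slot is free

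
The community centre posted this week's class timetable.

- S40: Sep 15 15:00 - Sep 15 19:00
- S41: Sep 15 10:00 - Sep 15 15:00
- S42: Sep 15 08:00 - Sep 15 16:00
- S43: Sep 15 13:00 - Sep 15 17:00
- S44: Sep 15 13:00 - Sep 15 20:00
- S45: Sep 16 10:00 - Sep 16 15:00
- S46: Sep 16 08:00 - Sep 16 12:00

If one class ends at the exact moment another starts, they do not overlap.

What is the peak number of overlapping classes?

4

Sort all start/end points and keep a running count:
Sep 15 08:00 start S42 → 1
Sep 15 10:00 start S41 → 2
Sep 15 13:00 start S43 → 3
Sep 15 13:00 start S44 → 4
Sep 15 15:00 end S41 → 3
Sep 15 15:00 start S40 → 4
Sep 15 16:00 end S42 → 3
Sep 15 17:00 end S43 → 2
Sep 15 19:00 end S40 → 1
Sep 15 20:00 end S44 → 0
Sep 16 08:00 start S46 → 1
Sep 16 10:00 start S45 → 2
Sep 16 12:00 end S46 → 1
Sep 16 15:00 end S45 → 0
Peak is 4, at Sep 15 13:00 (S41, S42, S43, S44).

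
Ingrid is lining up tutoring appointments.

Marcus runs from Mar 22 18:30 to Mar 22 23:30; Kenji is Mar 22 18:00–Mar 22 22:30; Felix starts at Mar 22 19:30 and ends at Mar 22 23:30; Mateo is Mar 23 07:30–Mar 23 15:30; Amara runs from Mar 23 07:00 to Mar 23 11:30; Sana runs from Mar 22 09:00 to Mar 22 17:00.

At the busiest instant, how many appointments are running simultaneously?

3

Walk through starts and ends in time order (an end at T is processed before a start at T):
Mar 22 09:00 start Sana → 1
Mar 22 17:00 end Sana → 0
Mar 22 18:00 start Kenji → 1
Mar 22 18:30 start Marcus → 2
Mar 22 19:30 start Felix → 3
Mar 22 22:30 end Kenji → 2
Mar 22 23:30 end Felix → 1
Mar 22 23:30 end Marcus → 0
Mar 23 07:00 start Amara → 1
Mar 23 07:30 start Mateo → 2
Mar 23 11:30 end Amara → 1
Mar 23 15:30 end Mateo → 0
Peak is 3, at Mar 22 19:30 (Felix, Kenji, Marcus).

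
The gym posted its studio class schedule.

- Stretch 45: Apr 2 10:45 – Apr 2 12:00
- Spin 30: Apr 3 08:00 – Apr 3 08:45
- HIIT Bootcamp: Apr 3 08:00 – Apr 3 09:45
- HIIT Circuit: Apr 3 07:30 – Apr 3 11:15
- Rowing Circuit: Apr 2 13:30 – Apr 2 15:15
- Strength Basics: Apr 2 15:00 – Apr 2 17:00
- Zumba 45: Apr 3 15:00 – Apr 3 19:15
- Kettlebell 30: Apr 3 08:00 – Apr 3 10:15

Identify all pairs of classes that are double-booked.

HIIT Bootcamp & HIIT Circuit, HIIT Bootcamp & Kettlebell 30, HIIT Bootcamp & Spin 30, HIIT Circuit & Kettlebell 30, HIIT Circuit & Spin 30, Kettlebell 30 & Spin 30, Rowing Circuit & Strength Basics

Sorted by start: Stretch 45, Rowing Circuit, Strength Basics, HIIT Circuit, Spin 30, HIIT Bootcamp, Kettlebell 30, Zumba 45.
Rowing Circuit starts after Stretch 45 ends — done with Stretch 45.
Strength Basics starts before Rowing Circuit ends → Rowing Circuit and Strength Basics overlap.
HIIT Circuit starts after Rowing Circuit ends — done with Rowing Circuit.
HIIT Circuit starts after Strength Basics ends — done with Strength Basics.
Spin 30 starts before HIIT Circuit ends → HIIT Circuit and Spin 30 overlap.
HIIT Bootcamp starts before HIIT Circuit ends → HIIT Circuit and HIIT Bootcamp overlap.
Kettlebell 30 starts before HIIT Circuit ends → HIIT Circuit and Kettlebell 30 overlap.
Zumba 45 starts after HIIT Circuit ends.
HIIT Bootcamp starts before Spin 30 ends → Spin 30 and HIIT Bootcamp overlap.
Kettlebell 30 starts before Spin 30 ends → Spin 30 and Kettlebell 30 overlap.
Zumba 45 starts after Spin 30 ends.
Kettlebell 30 starts before HIIT Bootcamp ends → HIIT Bootcamp and Kettlebell 30 overlap.
Zumba 45 starts after HIIT Bootcamp ends.
Zumba 45 starts after Kettlebell 30 ends.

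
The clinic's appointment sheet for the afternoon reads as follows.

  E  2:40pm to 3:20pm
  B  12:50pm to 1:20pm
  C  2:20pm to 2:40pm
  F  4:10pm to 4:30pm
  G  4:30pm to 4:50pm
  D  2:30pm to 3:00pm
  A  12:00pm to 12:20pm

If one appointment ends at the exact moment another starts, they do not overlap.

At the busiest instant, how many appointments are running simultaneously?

2

Sweep the timeline, counting +1 at each start and −1 at each end (ends before starts at a tie):
12:00pm start A → 1
12:20pm end A → 0
12:50pm start B → 1
1:20pm end B → 0
2:20pm start C → 1
2:30pm start D → 2
2:40pm end C → 1
2:40pm start E → 2
3:00pm end D → 1
3:20pm end E → 0
4:10pm start F → 1
4:30pm end F → 0
4:30pm start G → 1
4:50pm end G → 0
Peak is 2, at 2:30pm (C, D).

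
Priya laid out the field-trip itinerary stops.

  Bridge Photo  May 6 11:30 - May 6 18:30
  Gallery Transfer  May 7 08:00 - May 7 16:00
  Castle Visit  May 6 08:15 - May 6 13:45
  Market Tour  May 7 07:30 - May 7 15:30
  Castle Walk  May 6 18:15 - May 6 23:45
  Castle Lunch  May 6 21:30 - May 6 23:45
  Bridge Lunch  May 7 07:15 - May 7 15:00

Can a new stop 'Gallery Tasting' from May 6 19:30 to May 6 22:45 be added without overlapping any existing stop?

Castle Visit: ends May 6 13:45 at or before Gallery Tasting starts May 6 19:30 → clear.
Bridge Photo: ends May 6 18:30 at or before Gallery Tasting starts May 6 19:30 → clear.
Castle Walk: starts May 6 18:15 before Gallery Tasting ends May 6 22:45, and ends May 6 23:45 after Gallery Tasting starts May 6 19:30 → overlap.
Castle Lunch: starts May 6 21:30 before Gallery Tasting ends May 6 22:45, and ends May 6 23:45 after Gallery Tasting starts May 6 19:30 → overlap.
Bridge Lunch: starts May 7 07:15 at or after Gallery Tasting ends May 6 22:45 → clear.
Market Tour: starts May 7 07:30 at or after Gallery Tasting ends May 6 22:45 → clear.
Gallery Transfer: starts May 7 08:00 at or after Gallery Tasting ends May 6 22:45 → clear.
Gallery Tasting overlaps Castle Walk, Castle Lunch.

No — it overlaps Castle Lunch, Castle Walk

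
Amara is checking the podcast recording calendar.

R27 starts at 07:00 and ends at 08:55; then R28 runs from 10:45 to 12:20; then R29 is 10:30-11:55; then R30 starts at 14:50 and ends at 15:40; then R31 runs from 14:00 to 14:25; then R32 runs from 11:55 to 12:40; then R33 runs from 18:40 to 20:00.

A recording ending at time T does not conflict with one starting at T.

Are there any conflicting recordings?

Check each pair: they overlap iff neither finishes before the other starts.
Sorted by start: R27, R29, R28, R32, R31, R30, R33.
R29 starts after R27 ends — done with R27.
R28 starts before R29 ends → R29 and R28 overlap.
That's a conflict, so the schedule is not conflict-free.

Yes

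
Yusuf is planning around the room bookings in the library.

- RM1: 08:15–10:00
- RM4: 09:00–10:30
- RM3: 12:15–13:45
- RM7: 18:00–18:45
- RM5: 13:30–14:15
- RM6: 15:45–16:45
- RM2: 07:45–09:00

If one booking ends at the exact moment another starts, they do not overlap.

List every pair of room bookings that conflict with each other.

RM1 & RM2, RM1 & RM4, RM3 & RM5

Sorted by start: RM2, RM1, RM4, RM3, RM5, RM6, RM7.
RM1 starts before RM2 ends → RM2 and RM1 overlap.
RM4 starts exactly when RM2 ends (back-to-back, no overlap); RM2 is clear from here.
RM4 starts before RM1 ends → RM1 and RM4 overlap.
RM3 starts after RM1 ends; RM1 is clear from here.
RM3 starts after RM4 ends; RM4 is clear from here.
RM5 starts before RM3 ends → RM3 and RM5 overlap.
RM6 starts after RM3 ends; RM3 is clear from here.
RM6 starts after RM5 ends; RM5 is clear from here.
RM7 starts after RM6 ends.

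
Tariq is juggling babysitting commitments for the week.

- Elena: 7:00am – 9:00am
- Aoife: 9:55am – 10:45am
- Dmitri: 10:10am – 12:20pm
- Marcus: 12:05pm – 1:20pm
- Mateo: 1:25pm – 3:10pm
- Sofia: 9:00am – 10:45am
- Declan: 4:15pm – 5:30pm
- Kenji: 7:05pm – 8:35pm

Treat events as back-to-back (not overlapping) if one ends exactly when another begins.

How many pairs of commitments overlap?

Check each pair: they overlap iff neither finishes before the other starts.
Sorted by start: Elena, Sofia, Aoife, Dmitri, Marcus, Mateo, Declan, Kenji.
Sofia starts exactly when Elena ends (back-to-back, no overlap), so nothing later overlaps Elena either.
Aoife starts before Sofia ends → Sofia and Aoife overlap.
Dmitri starts before Sofia ends → Sofia and Dmitri overlap.
Marcus starts after Sofia ends, so nothing later overlaps Sofia either.
Dmitri starts before Aoife ends → Aoife and Dmitri overlap.
Marcus starts after Aoife ends, so nothing later overlaps Aoife either.
Marcus starts before Dmitri ends → Dmitri and Marcus overlap.
Mateo starts after Dmitri ends, so nothing later overlaps Dmitri either.
Mateo starts after Marcus ends, so nothing later overlaps Marcus either.
Declan starts after Mateo ends, so nothing later overlaps Mateo either.
Kenji starts after Declan ends.
Overlapping pairs: Aoife & Dmitri, Aoife & Sofia, Dmitri & Marcus, Dmitri & Sofia — 4 in total.

4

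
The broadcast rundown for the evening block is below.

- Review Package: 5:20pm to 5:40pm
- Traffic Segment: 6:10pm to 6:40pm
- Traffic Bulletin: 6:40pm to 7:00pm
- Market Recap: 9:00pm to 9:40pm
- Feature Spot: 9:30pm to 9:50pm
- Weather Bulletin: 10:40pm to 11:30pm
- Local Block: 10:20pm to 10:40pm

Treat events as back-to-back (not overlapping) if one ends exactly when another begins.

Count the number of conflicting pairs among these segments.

1

Two intervals overlap when each starts before the other ends.
Sorted by start: Review Package, Traffic Segment, Traffic Bulletin, Market Recap, Feature Spot, Local Block, Weather Bulletin.
Traffic Segment starts after Review Package ends, so Review Package has no further overlaps.
Traffic Bulletin starts exactly when Traffic Segment ends (back-to-back, no overlap), so Traffic Segment has no further overlaps.
Market Recap starts after Traffic Bulletin ends, so Traffic Bulletin has no further overlaps.
Feature Spot starts before Market Recap ends → Market Recap and Feature Spot overlap.
Local Block starts after Market Recap ends, so Market Recap has no further overlaps.
Local Block starts after Feature Spot ends, so Feature Spot has no further overlaps.
Weather Bulletin starts exactly when Local Block ends (back-to-back, no overlap).
Overlapping pairs: Feature Spot & Market Recap — 1 in total.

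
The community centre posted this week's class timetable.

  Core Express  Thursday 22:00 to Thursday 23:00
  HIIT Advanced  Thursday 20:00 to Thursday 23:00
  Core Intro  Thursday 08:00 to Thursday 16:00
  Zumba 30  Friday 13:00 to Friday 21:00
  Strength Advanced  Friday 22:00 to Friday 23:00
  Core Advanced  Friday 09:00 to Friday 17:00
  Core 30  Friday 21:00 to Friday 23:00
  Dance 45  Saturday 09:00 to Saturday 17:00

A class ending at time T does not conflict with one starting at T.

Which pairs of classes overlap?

Core 30 & Strength Advanced, Core Advanced & Zumba 30, Core Express & HIIT Advanced

Two intervals overlap when each starts before the other ends.
Sorted by start: Core Intro, HIIT Advanced, Core Express, Core Advanced, Zumba 30, Core 30, Strength Advanced, Dance 45.
HIIT Advanced starts after Core Intro ends; Core Intro is clear from here.
Core Express starts before HIIT Advanced ends → HIIT Advanced and Core Express overlap.
Core Advanced starts after HIIT Advanced ends; HIIT Advanced is clear from here.
Core Advanced starts after Core Express ends; Core Express is clear from here.
Zumba 30 starts before Core Advanced ends → Core Advanced and Zumba 30 overlap.
Core 30 starts after Core Advanced ends; Core Advanced is clear from here.
Core 30 starts exactly when Zumba 30 ends (back-to-back, no overlap); Zumba 30 is clear from here.
Strength Advanced starts before Core 30 ends → Core 30 and Strength Advanced overlap.
Dance 45 starts after Core 30 ends.
Dance 45 starts after Strength Advanced ends.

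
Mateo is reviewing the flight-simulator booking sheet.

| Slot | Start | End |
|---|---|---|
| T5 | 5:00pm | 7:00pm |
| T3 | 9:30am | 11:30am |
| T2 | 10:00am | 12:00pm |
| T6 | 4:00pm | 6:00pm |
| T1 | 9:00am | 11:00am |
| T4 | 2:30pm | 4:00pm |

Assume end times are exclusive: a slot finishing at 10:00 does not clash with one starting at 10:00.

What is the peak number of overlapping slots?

Sort all start/end points and keep a running count:
9:00am start T1 → 1
9:30am start T3 → 2
10:00am start T2 → 3
11:00am end T1 → 2
11:30am end T3 → 1
12:00pm end T2 → 0
2:30pm start T4 → 1
4:00pm end T4 → 0
4:00pm start T6 → 1
5:00pm start T5 → 2
6:00pm end T6 → 1
7:00pm end T5 → 0
Peak is 3, at 10:00am (T1, T2, T3).

3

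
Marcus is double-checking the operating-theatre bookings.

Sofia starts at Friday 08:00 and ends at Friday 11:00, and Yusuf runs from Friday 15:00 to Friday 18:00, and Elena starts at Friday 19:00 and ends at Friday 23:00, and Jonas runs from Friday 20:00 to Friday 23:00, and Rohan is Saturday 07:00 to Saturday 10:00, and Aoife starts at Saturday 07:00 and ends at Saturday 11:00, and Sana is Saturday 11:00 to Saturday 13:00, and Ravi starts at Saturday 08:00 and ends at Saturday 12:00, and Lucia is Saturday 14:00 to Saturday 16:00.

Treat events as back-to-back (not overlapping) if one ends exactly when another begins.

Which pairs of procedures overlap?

Two intervals overlap when each starts before the other ends.
Sorted by start: Sofia, Yusuf, Elena, Jonas, Rohan, Aoife, Ravi, Sana, Lucia.
Yusuf starts after Sofia ends; Sofia is clear from here.
Elena starts after Yusuf ends; Yusuf is clear from here.
Jonas starts before Elena ends → Elena and Jonas overlap.
Rohan starts after Elena ends; Elena is clear from here.
Rohan starts after Jonas ends; Jonas is clear from here.
Aoife starts before Rohan ends → Rohan and Aoife overlap.
Ravi starts before Rohan ends → Rohan and Ravi overlap.
Sana starts after Rohan ends; Rohan is clear from here.
Ravi starts before Aoife ends → Aoife and Ravi overlap.
Sana starts exactly when Aoife ends (back-to-back, no overlap); Aoife is clear from here.
Sana starts before Ravi ends → Ravi and Sana overlap.
Lucia starts after Ravi ends.
Lucia starts after Sana ends.

Aoife & Ravi, Aoife & Rohan, Elena & Jonas, Ravi & Rohan, Ravi & Sana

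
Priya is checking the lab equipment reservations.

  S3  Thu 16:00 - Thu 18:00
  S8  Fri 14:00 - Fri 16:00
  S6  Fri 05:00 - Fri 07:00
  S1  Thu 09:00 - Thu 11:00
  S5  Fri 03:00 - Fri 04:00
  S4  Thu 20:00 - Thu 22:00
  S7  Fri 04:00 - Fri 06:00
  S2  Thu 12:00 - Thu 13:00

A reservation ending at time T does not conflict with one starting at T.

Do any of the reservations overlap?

Two intervals overlap when each starts before the other ends.
Sorted by start: S1, S2, S3, S4, S5, S7, S6, S8.
S2 starts after S1 ends, so nothing later overlaps S1 either.
S3 starts after S2 ends, so nothing later overlaps S2 either.
S4 starts after S3 ends, so nothing later overlaps S3 either.
S5 starts after S4 ends, so nothing later overlaps S4 either.
S7 starts exactly when S5 ends (back-to-back, no overlap), so nothing later overlaps S5 either.
S6 starts before S7 ends → S7 and S6 overlap.
That's a conflict, so the schedule is not conflict-free.

Yes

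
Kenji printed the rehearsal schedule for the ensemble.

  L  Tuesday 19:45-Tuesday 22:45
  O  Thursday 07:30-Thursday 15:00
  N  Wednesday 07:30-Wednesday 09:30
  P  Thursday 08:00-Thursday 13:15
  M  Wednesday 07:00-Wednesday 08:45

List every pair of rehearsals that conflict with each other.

Check each pair: they overlap iff neither finishes before the other starts.
Sorted by start: L, M, N, O, P.
M starts after L ends, so nothing later overlaps L either.
N starts before M ends → M and N overlap.
O starts after M ends, so nothing later overlaps M either.
O starts after N ends, so nothing later overlaps N either.
P starts before O ends → O and P overlap.

M & N, O & P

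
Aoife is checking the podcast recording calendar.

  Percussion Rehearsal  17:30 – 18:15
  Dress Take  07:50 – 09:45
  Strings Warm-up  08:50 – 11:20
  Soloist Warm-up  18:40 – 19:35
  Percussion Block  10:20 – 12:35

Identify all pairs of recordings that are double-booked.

Sorted by start: Dress Take, Strings Warm-up, Percussion Block, Percussion Rehearsal, Soloist Warm-up.
Strings Warm-up starts before Dress Take ends → Dress Take and Strings Warm-up overlap.
Percussion Block starts after Dress Take ends; Dress Take is clear from here.
Percussion Block starts before Strings Warm-up ends → Strings Warm-up and Percussion Block overlap.
Percussion Rehearsal starts after Strings Warm-up ends; Strings Warm-up is clear from here.
Percussion Rehearsal starts after Percussion Block ends; Percussion Block is clear from here.
Soloist Warm-up starts after Percussion Rehearsal ends.

Dress Take & Strings Warm-up, Percussion Block & Strings Warm-up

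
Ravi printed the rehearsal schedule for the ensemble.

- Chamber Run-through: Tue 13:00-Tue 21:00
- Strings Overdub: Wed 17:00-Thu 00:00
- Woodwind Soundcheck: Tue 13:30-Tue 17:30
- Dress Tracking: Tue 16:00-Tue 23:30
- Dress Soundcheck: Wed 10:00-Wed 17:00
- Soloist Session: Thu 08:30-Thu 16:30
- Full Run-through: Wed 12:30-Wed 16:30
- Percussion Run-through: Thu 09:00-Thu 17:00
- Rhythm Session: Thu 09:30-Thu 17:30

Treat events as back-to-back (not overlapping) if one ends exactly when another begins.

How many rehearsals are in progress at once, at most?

3

Sweep the timeline, counting +1 at each start and −1 at each end (ends before starts at a tie):
Tue 13:00 start Chamber Run-through → 1
Tue 13:30 start Woodwind Soundcheck → 2
Tue 16:00 start Dress Tracking → 3
Tue 17:30 end Woodwind Soundcheck → 2
Tue 21:00 end Chamber Run-through → 1
Tue 23:30 end Dress Tracking → 0
Wed 10:00 start Dress Soundcheck → 1
Wed 12:30 start Full Run-through → 2
Wed 16:30 end Full Run-through → 1
Wed 17:00 end Dress Soundcheck → 0
Wed 17:00 start Strings Overdub → 1
Thu 00:00 end Strings Overdub → 0
Thu 08:30 start Soloist Session → 1
Thu 09:00 start Percussion Run-through → 2
Thu 09:30 start Rhythm Session → 3
Thu 16:30 end Soloist Session → 2
Thu 17:00 end Percussion Run-through → 1
Thu 17:30 end Rhythm Session → 0
Peak is 3, at Tue 16:00 (Chamber Run-through, Dress Tracking, Woodwind Soundcheck).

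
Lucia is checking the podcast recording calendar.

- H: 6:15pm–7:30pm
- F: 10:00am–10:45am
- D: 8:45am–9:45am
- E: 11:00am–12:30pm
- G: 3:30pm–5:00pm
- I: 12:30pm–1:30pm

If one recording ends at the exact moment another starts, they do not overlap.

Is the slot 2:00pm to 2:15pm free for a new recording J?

D: ends 9:45am at or before J starts 2:00pm → clear.
F: ends 10:45am at or before J starts 2:00pm → clear.
E: ends 12:30pm at or before J starts 2:00pm → clear.
I: ends 1:30pm at or before J starts 2:00pm → clear.
G: starts 3:30pm at or after J ends 2:15pm → clear.
H: starts 6:15pm at or after J ends 2:15pm → clear.

Yes — the slot is free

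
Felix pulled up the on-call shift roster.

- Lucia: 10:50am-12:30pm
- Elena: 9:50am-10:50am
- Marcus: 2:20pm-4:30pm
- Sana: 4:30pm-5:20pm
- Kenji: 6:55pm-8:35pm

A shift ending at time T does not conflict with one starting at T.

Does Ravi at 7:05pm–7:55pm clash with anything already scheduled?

Elena: ends 10:50am at or before Ravi starts 7:05pm → clear.
Lucia: ends 12:30pm at or before Ravi starts 7:05pm → clear.
Marcus: ends 4:30pm at or before Ravi starts 7:05pm → clear.
Sana: ends 5:20pm at or before Ravi starts 7:05pm → clear.
Kenji: starts 6:55pm before Ravi ends 7:55pm, and ends 8:35pm after Ravi starts 7:05pm → overlap.
Ravi overlaps Kenji.

Yes — it overlaps Kenji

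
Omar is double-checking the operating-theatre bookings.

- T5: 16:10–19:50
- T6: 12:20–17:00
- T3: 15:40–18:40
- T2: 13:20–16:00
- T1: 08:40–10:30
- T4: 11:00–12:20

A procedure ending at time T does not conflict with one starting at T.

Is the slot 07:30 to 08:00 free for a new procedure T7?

T1: starts 08:40 at or after T7 ends 08:00 → clear.
T4: starts 11:00 at or after T7 ends 08:00 → clear.
T6: starts 12:20 at or after T7 ends 08:00 → clear.
T2: starts 13:20 at or after T7 ends 08:00 → clear.
T3: starts 15:40 at or after T7 ends 08:00 → clear.
T5: starts 16:10 at or after T7 ends 08:00 → clear.

Yes — the slot is free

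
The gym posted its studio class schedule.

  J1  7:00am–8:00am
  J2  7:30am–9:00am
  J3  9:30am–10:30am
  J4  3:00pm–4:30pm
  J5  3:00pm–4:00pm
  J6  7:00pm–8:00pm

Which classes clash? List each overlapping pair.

J1 & J2, J4 & J5

Sorted by start: J1, J2, J3, J4, J5, J6.
J2 starts before J1 ends → J1 and J2 overlap.
J3 starts after J1 ends; J1 is clear from here.
J3 starts after J2 ends; J2 is clear from here.
J4 starts after J3 ends; J3 is clear from here.
J5 starts before J4 ends → J4 and J5 overlap.
J6 starts after J4 ends.
J6 starts after J5 ends.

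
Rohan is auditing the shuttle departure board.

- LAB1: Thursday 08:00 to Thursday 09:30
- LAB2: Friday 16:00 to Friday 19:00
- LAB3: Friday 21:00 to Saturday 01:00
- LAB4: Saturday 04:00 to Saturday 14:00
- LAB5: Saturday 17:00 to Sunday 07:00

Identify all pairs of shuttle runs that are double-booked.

no overlapping pairs

Check each pair: they overlap iff neither finishes before the other starts.
Sorted by start: LAB1, LAB2, LAB3, LAB4, LAB5.
LAB2 starts after LAB1 ends, so LAB1 has no further overlaps.
LAB3 starts after LAB2 ends, so LAB2 has no further overlaps.
LAB4 starts after LAB3 ends, so LAB3 has no further overlaps.
LAB5 starts after LAB4 ends.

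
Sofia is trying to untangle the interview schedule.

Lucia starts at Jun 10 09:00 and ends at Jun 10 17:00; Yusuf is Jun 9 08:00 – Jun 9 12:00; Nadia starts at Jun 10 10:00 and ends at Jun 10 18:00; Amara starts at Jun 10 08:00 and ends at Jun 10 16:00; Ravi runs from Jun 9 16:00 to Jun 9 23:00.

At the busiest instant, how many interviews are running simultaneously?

Walk through starts and ends in time order (an end at T is processed before a start at T):
Jun 9 08:00 start Yusuf → 1
Jun 9 12:00 end Yusuf → 0
Jun 9 16:00 start Ravi → 1
Jun 9 23:00 end Ravi → 0
Jun 10 08:00 start Amara → 1
Jun 10 09:00 start Lucia → 2
Jun 10 10:00 start Nadia → 3
Jun 10 16:00 end Amara → 2
Jun 10 17:00 end Lucia → 1
Jun 10 18:00 end Nadia → 0
Peak is 3, at Jun 10 10:00 (Amara, Lucia, Nadia).

3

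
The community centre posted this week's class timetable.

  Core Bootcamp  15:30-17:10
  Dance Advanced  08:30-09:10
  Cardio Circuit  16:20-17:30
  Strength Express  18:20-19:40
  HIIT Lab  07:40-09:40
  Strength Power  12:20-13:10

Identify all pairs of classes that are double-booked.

Sorted by start: HIIT Lab, Dance Advanced, Strength Power, Core Bootcamp, Cardio Circuit, Strength Express.
Dance Advanced starts before HIIT Lab ends → HIIT Lab and Dance Advanced overlap.
Strength Power starts after HIIT Lab ends, so HIIT Lab has no further overlaps.
Strength Power starts after Dance Advanced ends, so Dance Advanced has no further overlaps.
Core Bootcamp starts after Strength Power ends, so Strength Power has no further overlaps.
Cardio Circuit starts before Core Bootcamp ends → Core Bootcamp and Cardio Circuit overlap.
Strength Express starts after Core Bootcamp ends.
Strength Express starts after Cardio Circuit ends.

Cardio Circuit & Core Bootcamp, Dance Advanced & HIIT Lab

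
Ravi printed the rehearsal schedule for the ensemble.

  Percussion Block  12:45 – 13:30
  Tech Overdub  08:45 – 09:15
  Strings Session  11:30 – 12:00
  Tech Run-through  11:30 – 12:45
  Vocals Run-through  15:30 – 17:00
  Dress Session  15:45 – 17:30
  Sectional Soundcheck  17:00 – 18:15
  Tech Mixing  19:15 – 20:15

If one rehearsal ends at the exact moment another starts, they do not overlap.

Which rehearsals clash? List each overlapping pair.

Dress Session & Sectional Soundcheck, Dress Session & Vocals Run-through, Strings Session & Tech Run-through

Sorted by start: Tech Overdub, Strings Session, Tech Run-through, Percussion Block, Vocals Run-through, Dress Session, Sectional Soundcheck, Tech Mixing.
Strings Session starts after Tech Overdub ends; Tech Overdub is clear from here.
Tech Run-through starts before Strings Session ends → Strings Session and Tech Run-through overlap.
Percussion Block starts after Strings Session ends; Strings Session is clear from here.
Percussion Block starts exactly when Tech Run-through ends (back-to-back, no overlap); Tech Run-through is clear from here.
Vocals Run-through starts after Percussion Block ends; Percussion Block is clear from here.
Dress Session starts before Vocals Run-through ends → Vocals Run-through and Dress Session overlap.
Sectional Soundcheck starts exactly when Vocals Run-through ends (back-to-back, no overlap); Vocals Run-through is clear from here.
Sectional Soundcheck starts before Dress Session ends → Dress Session and Sectional Soundcheck overlap.
Tech Mixing starts after Dress Session ends.
Tech Mixing starts after Sectional Soundcheck ends.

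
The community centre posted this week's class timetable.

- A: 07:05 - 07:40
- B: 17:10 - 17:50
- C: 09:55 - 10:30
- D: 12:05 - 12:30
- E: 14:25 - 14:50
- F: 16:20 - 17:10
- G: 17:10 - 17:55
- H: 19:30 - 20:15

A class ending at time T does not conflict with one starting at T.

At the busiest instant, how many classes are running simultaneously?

Sort all start/end points and keep a running count:
07:05 start A → 1
07:40 end A → 0
09:55 start C → 1
10:30 end C → 0
12:05 start D → 1
12:30 end D → 0
14:25 start E → 1
14:50 end E → 0
16:20 start F → 1
17:10 end F → 0
17:10 start B → 1
17:10 start G → 2
17:50 end B → 1
17:55 end G → 0
19:30 start H → 1
20:15 end H → 0
Peak is 2, at 17:10 (B, G).

2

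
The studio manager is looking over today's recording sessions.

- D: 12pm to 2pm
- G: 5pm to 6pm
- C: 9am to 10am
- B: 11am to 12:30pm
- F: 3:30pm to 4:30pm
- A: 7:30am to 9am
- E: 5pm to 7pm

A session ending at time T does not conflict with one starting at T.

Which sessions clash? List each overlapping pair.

Sorted by start: A, C, B, D, F, E, G.
C starts exactly when A ends (back-to-back, no overlap) — done with A.
B starts after C ends — done with C.
D starts before B ends → B and D overlap.
F starts after B ends — done with B.
F starts after D ends — done with D.
E starts after F ends — done with F.
G starts before E ends → E and G overlap.

B & D, E & G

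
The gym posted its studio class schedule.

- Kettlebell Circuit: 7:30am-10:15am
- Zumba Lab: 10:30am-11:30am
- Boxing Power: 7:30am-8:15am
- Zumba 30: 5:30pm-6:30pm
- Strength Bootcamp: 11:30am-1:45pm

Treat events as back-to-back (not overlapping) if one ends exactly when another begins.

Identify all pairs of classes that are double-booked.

Boxing Power & Kettlebell Circuit

Check each pair: they overlap iff neither finishes before the other starts.
Sorted by start: Boxing Power, Kettlebell Circuit, Zumba Lab, Strength Bootcamp, Zumba 30.
Kettlebell Circuit starts before Boxing Power ends → Boxing Power and Kettlebell Circuit overlap.
Zumba Lab starts after Boxing Power ends; Boxing Power is clear from here.
Zumba Lab starts after Kettlebell Circuit ends; Kettlebell Circuit is clear from here.
Strength Bootcamp starts exactly when Zumba Lab ends (back-to-back, no overlap); Zumba Lab is clear from here.
Zumba 30 starts after Strength Bootcamp ends.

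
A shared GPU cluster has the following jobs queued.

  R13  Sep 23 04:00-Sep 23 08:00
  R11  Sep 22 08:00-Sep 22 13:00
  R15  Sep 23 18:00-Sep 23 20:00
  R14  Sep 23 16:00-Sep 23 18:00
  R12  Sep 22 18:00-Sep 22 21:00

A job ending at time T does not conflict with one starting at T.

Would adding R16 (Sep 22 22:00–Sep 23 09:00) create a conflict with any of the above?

Yes — it overlaps R13

R11: ends Sep 22 13:00 at or before R16 starts Sep 22 22:00 → clear.
R12: ends Sep 22 21:00 at or before R16 starts Sep 22 22:00 → clear.
R13: starts Sep 23 04:00 before R16 ends Sep 23 09:00, and ends Sep 23 08:00 after R16 starts Sep 22 22:00 → overlap.
R14: starts Sep 23 16:00 at or after R16 ends Sep 23 09:00 → clear.
R15: starts Sep 23 18:00 at or after R16 ends Sep 23 09:00 → clear.
R16 overlaps R13.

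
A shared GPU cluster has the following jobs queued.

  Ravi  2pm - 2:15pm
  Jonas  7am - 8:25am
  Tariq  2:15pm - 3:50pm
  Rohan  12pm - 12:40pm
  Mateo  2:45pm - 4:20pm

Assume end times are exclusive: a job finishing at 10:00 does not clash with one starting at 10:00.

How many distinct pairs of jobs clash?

Check each pair: they overlap iff neither finishes before the other starts.
Sorted by start: Jonas, Rohan, Ravi, Tariq, Mateo.
Rohan starts after Jonas ends — done with Jonas.
Ravi starts after Rohan ends — done with Rohan.
Tariq starts exactly when Ravi ends (back-to-back, no overlap) — done with Ravi.
Mateo starts before Tariq ends → Tariq and Mateo overlap.
Overlapping pairs: Mateo & Tariq — 1 in total.

1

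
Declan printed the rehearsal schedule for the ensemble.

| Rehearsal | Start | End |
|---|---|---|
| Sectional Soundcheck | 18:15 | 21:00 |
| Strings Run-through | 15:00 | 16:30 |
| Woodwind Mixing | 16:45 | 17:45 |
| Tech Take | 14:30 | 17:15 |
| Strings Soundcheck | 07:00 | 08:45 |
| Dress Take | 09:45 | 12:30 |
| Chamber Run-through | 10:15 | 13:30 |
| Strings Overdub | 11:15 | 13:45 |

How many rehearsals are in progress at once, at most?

Sort all start/end points and keep a running count:
07:00 start Strings Soundcheck → 1
08:45 end Strings Soundcheck → 0
09:45 start Dress Take → 1
10:15 start Chamber Run-through → 2
11:15 start Strings Overdub → 3
12:30 end Dress Take → 2
13:30 end Chamber Run-through → 1
13:45 end Strings Overdub → 0
14:30 start Tech Take → 1
15:00 start Strings Run-through → 2
16:30 end Strings Run-through → 1
16:45 start Woodwind Mixing → 2
17:15 end Tech Take → 1
17:45 end Woodwind Mixing → 0
18:15 start Sectional Soundcheck → 1
21:00 end Sectional Soundcheck → 0
Peak is 3, at 11:15 (Chamber Run-through, Dress Take, Strings Overdub).

3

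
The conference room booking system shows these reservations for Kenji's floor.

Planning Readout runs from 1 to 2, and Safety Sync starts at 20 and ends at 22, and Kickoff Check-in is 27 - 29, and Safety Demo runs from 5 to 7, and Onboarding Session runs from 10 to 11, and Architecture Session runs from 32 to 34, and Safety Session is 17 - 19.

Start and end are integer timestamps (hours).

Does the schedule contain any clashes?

Sorted by start: Planning Readout, Safety Demo, Onboarding Session, Safety Session, Safety Sync, Kickoff Check-in, Architecture Session.
Safety Demo starts after Planning Readout ends — done with Planning Readout.
Onboarding Session starts after Safety Demo ends — done with Safety Demo.
Safety Session starts after Onboarding Session ends — done with Onboarding Session.
Safety Sync starts after Safety Session ends — done with Safety Session.
Kickoff Check-in starts after Safety Sync ends — done with Safety Sync.
Architecture Session starts after Kickoff Check-in ends.
Every pair is clear; the schedule has no overlaps.

No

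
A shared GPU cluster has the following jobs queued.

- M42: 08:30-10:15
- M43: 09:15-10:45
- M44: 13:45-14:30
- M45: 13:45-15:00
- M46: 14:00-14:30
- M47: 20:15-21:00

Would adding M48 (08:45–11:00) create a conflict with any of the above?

M42: starts 08:30 before M48 ends 11:00, and ends 10:15 after M48 starts 08:45 → overlap.
M43: starts 09:15 before M48 ends 11:00, and ends 10:45 after M48 starts 08:45 → overlap.
M44: starts 13:45 at or after M48 ends 11:00 → clear.
M45: starts 13:45 at or after M48 ends 11:00 → clear.
M46: starts 14:00 at or after M48 ends 11:00 → clear.
M47: starts 20:15 at or after M48 ends 11:00 → clear.
M48 overlaps M42, M43.

Yes — it overlaps M42, M43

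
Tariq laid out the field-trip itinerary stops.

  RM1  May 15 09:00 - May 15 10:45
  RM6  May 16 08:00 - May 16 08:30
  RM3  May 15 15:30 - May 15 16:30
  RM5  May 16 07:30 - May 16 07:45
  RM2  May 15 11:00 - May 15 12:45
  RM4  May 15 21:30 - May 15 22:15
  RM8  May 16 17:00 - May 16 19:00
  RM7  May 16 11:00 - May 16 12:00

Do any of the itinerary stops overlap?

Sorted by start: RM1, RM2, RM3, RM4, RM5, RM6, RM7, RM8.
RM2 starts after RM1 ends; RM1 is clear from here.
RM3 starts after RM2 ends; RM2 is clear from here.
RM4 starts after RM3 ends; RM3 is clear from here.
RM5 starts after RM4 ends; RM4 is clear from here.
RM6 starts after RM5 ends; RM5 is clear from here.
RM7 starts after RM6 ends; RM6 is clear from here.
RM8 starts after RM7 ends.
Every pair is clear; the schedule has no overlaps.

No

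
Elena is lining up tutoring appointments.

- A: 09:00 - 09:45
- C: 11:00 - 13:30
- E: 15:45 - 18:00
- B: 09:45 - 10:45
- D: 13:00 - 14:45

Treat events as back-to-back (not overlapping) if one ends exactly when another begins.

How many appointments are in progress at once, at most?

2

Sweep the timeline, counting +1 at each start and −1 at each end (ends before starts at a tie):
09:00 start A → 1
09:45 end A → 0
09:45 start B → 1
10:45 end B → 0
11:00 start C → 1
13:00 start D → 2
13:30 end C → 1
14:45 end D → 0
15:45 start E → 1
18:00 end E → 0
Peak is 2, at 13:00 (C, D).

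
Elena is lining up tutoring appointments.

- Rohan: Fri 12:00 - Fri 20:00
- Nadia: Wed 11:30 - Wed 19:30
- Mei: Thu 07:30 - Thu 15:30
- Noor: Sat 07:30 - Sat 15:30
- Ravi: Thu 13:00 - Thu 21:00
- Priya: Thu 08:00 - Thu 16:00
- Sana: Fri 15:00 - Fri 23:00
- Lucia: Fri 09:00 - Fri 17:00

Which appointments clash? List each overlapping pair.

Lucia & Rohan, Lucia & Sana, Mei & Priya, Mei & Ravi, Priya & Ravi, Rohan & Sana

Check each pair: they overlap iff neither finishes before the other starts.
Sorted by start: Nadia, Mei, Priya, Ravi, Lucia, Rohan, Sana, Noor.
Mei starts after Nadia ends — done with Nadia.
Priya starts before Mei ends → Mei and Priya overlap.
Ravi starts before Mei ends → Mei and Ravi overlap.
Lucia starts after Mei ends — done with Mei.
Ravi starts before Priya ends → Priya and Ravi overlap.
Lucia starts after Priya ends — done with Priya.
Lucia starts after Ravi ends — done with Ravi.
Rohan starts before Lucia ends → Lucia and Rohan overlap.
Sana starts before Lucia ends → Lucia and Sana overlap.
Noor starts after Lucia ends.
Sana starts before Rohan ends → Rohan and Sana overlap.
Noor starts after Rohan ends.
Noor starts after Sana ends.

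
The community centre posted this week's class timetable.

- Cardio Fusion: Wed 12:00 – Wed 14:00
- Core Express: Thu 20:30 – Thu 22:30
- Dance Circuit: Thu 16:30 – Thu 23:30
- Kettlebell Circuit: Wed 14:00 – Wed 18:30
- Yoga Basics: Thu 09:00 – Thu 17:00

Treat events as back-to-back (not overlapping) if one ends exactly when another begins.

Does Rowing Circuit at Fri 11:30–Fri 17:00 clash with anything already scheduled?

No — it doesn't clash with anything

Cardio Fusion: ends Wed 14:00 at or before Rowing Circuit starts Fri 11:30 → clear.
Kettlebell Circuit: ends Wed 18:30 at or before Rowing Circuit starts Fri 11:30 → clear.
Yoga Basics: ends Thu 17:00 at or before Rowing Circuit starts Fri 11:30 → clear.
Dance Circuit: ends Thu 23:30 at or before Rowing Circuit starts Fri 11:30 → clear.
Core Express: ends Thu 22:30 at or before Rowing Circuit starts Fri 11:30 → clear.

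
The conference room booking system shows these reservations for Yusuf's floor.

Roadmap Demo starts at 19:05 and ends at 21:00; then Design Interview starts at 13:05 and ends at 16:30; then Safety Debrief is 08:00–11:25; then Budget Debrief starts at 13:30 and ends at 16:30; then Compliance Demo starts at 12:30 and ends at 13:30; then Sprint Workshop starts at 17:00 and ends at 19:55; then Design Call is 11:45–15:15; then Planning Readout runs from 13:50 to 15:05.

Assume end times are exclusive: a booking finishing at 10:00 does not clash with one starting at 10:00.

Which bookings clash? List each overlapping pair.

Sorted by start: Safety Debrief, Design Call, Compliance Demo, Design Interview, Budget Debrief, Planning Readout, Sprint Workshop, Roadmap Demo.
Design Call starts after Safety Debrief ends, so nothing later overlaps Safety Debrief either.
Compliance Demo starts before Design Call ends → Design Call and Compliance Demo overlap.
Design Interview starts before Design Call ends → Design Call and Design Interview overlap.
Budget Debrief starts before Design Call ends → Design Call and Budget Debrief overlap.
Planning Readout starts before Design Call ends → Design Call and Planning Readout overlap.
Sprint Workshop starts after Design Call ends, so nothing later overlaps Design Call either.
Design Interview starts before Compliance Demo ends → Compliance Demo and Design Interview overlap.
Budget Debrief starts exactly when Compliance Demo ends (back-to-back, no overlap), so nothing later overlaps Compliance Demo either.
Budget Debrief starts before Design Interview ends → Design Interview and Budget Debrief overlap.
Planning Readout starts before Design Interview ends → Design Interview and Planning Readout overlap.
Sprint Workshop starts after Design Interview ends, so nothing later overlaps Design Interview either.
Planning Readout starts before Budget Debrief ends → Budget Debrief and Planning Readout overlap.
Sprint Workshop starts after Budget Debrief ends, so nothing later overlaps Budget Debrief either.
Sprint Workshop starts after Planning Readout ends, so nothing later overlaps Planning Readout either.
Roadmap Demo starts before Sprint Workshop ends → Sprint Workshop and Roadmap Demo overlap.

Budget Debrief & Design Call, Budget Debrief & Design Interview, Budget Debrief & Planning Readout, Compliance Demo & Design Call, Compliance Demo & Design Interview, Design Call & Design Interview, Design Call & Planning Readout, Design Interview & Planning Readout, Roadmap Demo & Sprint Workshop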